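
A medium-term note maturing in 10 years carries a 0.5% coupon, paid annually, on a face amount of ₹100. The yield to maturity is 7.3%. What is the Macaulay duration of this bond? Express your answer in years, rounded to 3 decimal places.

Periodic yield y = 0.073. Discount each cash flow and weight by its year:
  t   CF        PV=CF/(1+0.073)^t    t·PV
  1         0.50         0.4660         0.4660
  2         0.50         0.4343         0.8686
  3         0.50         0.4047         1.2142
  4         0.50         0.3772         1.5088
  5         0.50         0.3515         1.7577
  6         0.50         0.3276         1.9657
  7         0.50         0.3053         2.1373
  8         0.50         0.2846         2.2765
  9         0.50         0.2652         2.3868
  10      100.50        49.6785       496.7854
  Σ                     52.8950       511.3670
Price P = Σ PV = 52.8950.
Macaulay duration = Σ(t·PV) / P = 511.3670 / 52.8950 = 9.66759 years.

9.668 years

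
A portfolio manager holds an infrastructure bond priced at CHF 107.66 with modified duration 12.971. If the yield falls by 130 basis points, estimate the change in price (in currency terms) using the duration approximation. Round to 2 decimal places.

+CHF 18.15

Duration approximation: ΔP/P ≈ -D_mod · Δy = -12.971 × (-0.013) = +0.168623.
ΔP ≈ 107.66 × (+0.168623) = +18.15395218.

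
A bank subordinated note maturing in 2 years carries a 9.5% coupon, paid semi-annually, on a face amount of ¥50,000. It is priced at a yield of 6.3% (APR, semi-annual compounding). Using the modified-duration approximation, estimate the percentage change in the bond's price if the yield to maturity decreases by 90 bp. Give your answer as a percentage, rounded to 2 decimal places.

+1.63%

Periodic yield y = 0.0315. Modified duration first:
  t   CF        PV=CF/(1+0.0315)^t    t·PV
  1     2,375.00     2,302.4721     2,302.4721
  2     2,375.00     2,232.1591     4,464.3182
  3     2,375.00     2,163.9933     6,491.9800
  4    52,375.00    46,264.4184   185,057.6735
  Σ                 52,963.0429   198,316.4439
P = 52,963.0429; D_Mac = 3.74443 half-year periods = 1.87222 yrs; D_mod = 1.87222/(1+0.0315) = 1.81504 yrs.
ΔP/P ≈ -D_mod · Δy = -1.81504 × (-0.009) = +0.016335 = +1.6335%.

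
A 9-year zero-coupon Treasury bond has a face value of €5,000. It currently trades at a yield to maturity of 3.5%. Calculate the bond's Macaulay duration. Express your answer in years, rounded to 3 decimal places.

A zero-coupon bond has a single cash flow at maturity, so its Macaulay duration equals its maturity: 9 years.

9.000 years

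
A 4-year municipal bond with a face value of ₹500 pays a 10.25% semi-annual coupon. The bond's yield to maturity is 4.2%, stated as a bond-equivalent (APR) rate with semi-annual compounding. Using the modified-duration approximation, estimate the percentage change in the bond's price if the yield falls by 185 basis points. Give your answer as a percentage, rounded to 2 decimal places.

+6.25%

Periodic yield y = 0.021. Modified duration first:
  t   CF        PV=CF/(1+0.021)^t    t·PV
  1       25.625        25.0979        25.0979
  2       25.625        24.5817        49.1635
  3       25.625        24.0761        72.2284
  4       25.625        23.5809        94.3237
  5       25.625        23.0959       115.4796
  6       25.625        22.6209       135.7253
  7       25.625        22.1556       155.0893
  8      525.625       445.1128     3,560.9023
  Σ                    610.3219     4,208.0099
P = 610.3219; D_Mac = 6.89474 half-year periods = 3.44737 yrs; D_mod = 3.44737/(1+0.021) = 3.37646 yrs.
ΔP/P ≈ -D_mod · Δy = -3.37646 × (-0.0185) = +0.062465 = +6.2465%.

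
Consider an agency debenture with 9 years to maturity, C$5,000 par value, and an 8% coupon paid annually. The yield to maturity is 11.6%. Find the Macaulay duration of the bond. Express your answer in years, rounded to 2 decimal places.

Periodic yield y = 0.116. Discount each cash flow and weight by its year:
  t   CF        PV=CF/(1+0.116)^t    t·PV
  1       400.00       358.4229       358.4229
  2       400.00       321.1675       642.3350
  3       400.00       287.7845       863.3535
  4       400.00       257.8714     1,031.4857
  5       400.00       231.0676     1,155.3379
  6       400.00       207.0498     1,242.2988
  7       400.00       185.5285     1,298.6995
  8       400.00       166.2442     1,329.9534
  9     5,400.00     2,011.0182    18,099.1641
  Σ                  4,026.1547    26,021.0509
Price P = Σ PV = 4,026.1547.
Macaulay duration = Σ(t·PV) / P = 26,021.0509 / 4,026.1547 = 6.46300 years.

6.46 years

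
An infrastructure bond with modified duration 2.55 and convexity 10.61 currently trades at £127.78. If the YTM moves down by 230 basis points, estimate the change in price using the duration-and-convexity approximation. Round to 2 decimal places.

Duration effect: -D_mod·Δy = -2.55 × (-0.023) = +0.058650
Convexity effect: ½·C·(Δy)² = 0.5 × 10.61 × (-0.023)² = +0.002806345
ΔP/P ≈ +0.058650 + 0.002806345 = +0.061456345
ΔP ≈ 127.78 × (+0.061456345) = +7.8528917641.

+£7.85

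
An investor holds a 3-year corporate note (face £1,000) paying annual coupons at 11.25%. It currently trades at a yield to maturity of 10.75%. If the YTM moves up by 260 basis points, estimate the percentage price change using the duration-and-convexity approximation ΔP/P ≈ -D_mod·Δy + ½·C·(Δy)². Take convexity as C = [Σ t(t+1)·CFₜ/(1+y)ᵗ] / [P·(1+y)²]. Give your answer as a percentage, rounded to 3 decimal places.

With y = 0.1075:
  t   CF        PV=CF/(1+0.1075)^t    t·PV        t(t+1)·PV
  1       112.50       101.5801       101.5801         203.1603
  2       112.50        91.7202       183.4404         550.3213
  3     1,112.50       818.9715     2,456.9146       9,827.6586
  Σ                  1,012.2719     2,741.9352      10,581.1401
P = 1,012.2719; D_Mac = 2.70869 yrs; D_mod = 2.44577 yrs; C = 8.52212.
Duration effect: -2.44577 × (+0.026) = -0.063590
Convexity effect: 0.5 × 8.52212 × (0.026)² = +0.0028805
ΔP/P ≈ -0.063590 + 0.0028805 = -0.060710 = -6.0710%.

-6.071%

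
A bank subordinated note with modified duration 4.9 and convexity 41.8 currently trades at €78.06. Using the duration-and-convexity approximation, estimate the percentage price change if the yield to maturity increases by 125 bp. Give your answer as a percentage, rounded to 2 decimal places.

Duration effect: -D_mod·Δy = -4.9 × (+0.0125) = -0.061250
Convexity effect: ½·C·(Δy)² = 0.5 × 41.8 × (0.0125)² = +0.003265625
ΔP/P ≈ -0.061250 + 0.003265625 = -0.057984375
= -5.7984375%.

-5.80%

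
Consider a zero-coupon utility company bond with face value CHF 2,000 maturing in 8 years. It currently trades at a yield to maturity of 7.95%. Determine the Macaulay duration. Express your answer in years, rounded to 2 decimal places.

A zero-coupon bond has a single cash flow at maturity, so its Macaulay duration equals its maturity: 8 years.

8.00 years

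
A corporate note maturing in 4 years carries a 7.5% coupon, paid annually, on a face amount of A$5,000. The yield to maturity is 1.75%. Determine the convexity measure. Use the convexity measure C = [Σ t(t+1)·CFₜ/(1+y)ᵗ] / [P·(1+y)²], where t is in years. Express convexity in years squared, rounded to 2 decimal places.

17.01

With y = 0.0175:
  t   CF        PV=CF/(1+0.0175)^t    t·PV        t(t+1)·PV
  1       375.00       368.5504       368.5504         737.1007
  2       375.00       362.2117       724.4233       2,173.2700
  3       375.00       355.9820     1,067.9459       4,271.7838
  4     5,375.00     5,014.6520    20,058.6079     100,293.0393
  Σ                  6,101.3960    22,219.5275     107,475.1938
P = 6,101.3960.
Convexity = Σ t(t+1)·PV / [P·(1+y)²] = 107,475.1938 / (6,101.3960 × 1.035306) = 17.01415.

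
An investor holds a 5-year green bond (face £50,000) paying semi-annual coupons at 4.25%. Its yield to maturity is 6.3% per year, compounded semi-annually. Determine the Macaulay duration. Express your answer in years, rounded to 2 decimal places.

4.53 years

Periodic yield y = 0.0315. Discount each cash flow and weight by its period:
  t   CF        PV=CF/(1+0.0315)^t    t·PV
  1     1,062.50     1,030.0533     1,030.0533
  2     1,062.50       998.5975     1,997.1950
  3     1,062.50       968.1023     2,904.3068
  4     1,062.50       938.5383     3,754.1533
  5     1,062.50       909.8772     4,549.3859
  6     1,062.50       882.0913     5,292.5479
  7     1,062.50       855.1540     5,986.0777
  8     1,062.50       829.0392     6,632.3138
  9     1,062.50       803.7220     7,233.4979
  10   51,062.50    37,446.3723   374,463.7230
  Σ                 45,661.5474   413,843.2546
Price P = Σ PV = 45,661.5474.
Macaulay duration = Σ(t·PV) / P = 413,843.2546 / 45,661.5474 = 9.06328 half-year periods.
In years: 9.06328 / 2 = 4.53164 years.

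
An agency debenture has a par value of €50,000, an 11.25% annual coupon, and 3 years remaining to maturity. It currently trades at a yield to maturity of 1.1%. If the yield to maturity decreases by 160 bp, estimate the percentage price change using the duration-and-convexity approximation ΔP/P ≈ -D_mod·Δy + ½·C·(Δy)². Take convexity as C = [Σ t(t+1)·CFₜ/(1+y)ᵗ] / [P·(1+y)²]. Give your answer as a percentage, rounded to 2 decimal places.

With y = 0.011:
  t   CF        PV=CF/(1+0.011)^t    t·PV        t(t+1)·PV
  1     5,625.00     5,563.7982     5,563.7982      11,127.5964
  2     5,625.00     5,503.2623    11,006.5247      33,019.5740
  3    55,625.00    53,829.0304   161,487.0912     645,948.3649
  Σ                 64,896.0910   178,057.4141     690,095.5354
P = 64,896.0910; D_Mac = 2.74373 yrs; D_mod = 2.71388 yrs; C = 10.40371.
Duration effect: -2.71388 × (-0.016) = +0.043422
Convexity effect: 0.5 × 10.40371 × (-0.016)² = +0.0013317
ΔP/P ≈ +0.043422 + 0.0013317 = +0.044754 = +4.4754%.

+4.48%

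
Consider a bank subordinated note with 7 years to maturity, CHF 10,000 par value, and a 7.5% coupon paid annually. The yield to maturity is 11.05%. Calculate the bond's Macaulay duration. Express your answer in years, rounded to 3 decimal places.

5.553 years

Periodic yield y = 0.1105. Discount each cash flow and weight by its year:
  t   CF        PV=CF/(1+0.1105)^t    t·PV
  1       750.00       675.3715       675.3715
  2       750.00       608.1688     1,216.3376
  3       750.00       547.6531     1,642.9594
  4       750.00       493.1591     1,972.6362
  5       750.00       444.0874     2,220.4370
  6       750.00       399.8986     2,399.3916
  7    10,750.00     5,161.5308    36,130.7157
  Σ                  8,329.8693    46,257.8489
Price P = Σ PV = 8,329.8693.
Macaulay duration = Σ(t·PV) / P = 46,257.8489 / 8,329.8693 = 5.55325 years.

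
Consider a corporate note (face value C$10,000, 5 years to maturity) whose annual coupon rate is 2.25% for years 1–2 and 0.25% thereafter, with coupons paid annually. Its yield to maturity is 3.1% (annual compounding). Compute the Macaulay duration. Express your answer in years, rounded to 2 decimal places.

Periodic yield y = 0.031. Discount each cash flow and weight by its year:
  t   CF        PV=CF/(1+0.031)^t    t·PV
  1       225.00       218.2347       218.2347
  2       225.00       211.6729       423.3457
  3        25.00        22.8120        68.4361
  4        25.00        22.1261        88.5045
  5    10,025.00     8,605.7962    43,028.9808
  Σ                  9,080.6419    43,827.5018
Price P = Σ PV = 9,080.6419.
Macaulay duration = Σ(t·PV) / P = 43,827.5018 / 9,080.6419 = 4.82648 years.

4.83 years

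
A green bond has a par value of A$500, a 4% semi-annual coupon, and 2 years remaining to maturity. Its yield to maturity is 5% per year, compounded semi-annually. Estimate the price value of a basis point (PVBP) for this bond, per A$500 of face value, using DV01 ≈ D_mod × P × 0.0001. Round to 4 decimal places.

Periodic yield y = 0.025.
  t   CF        PV=CF/(1+0.025)^t    t·PV
  1        10.00         9.7561         9.7561
  2        10.00         9.5181        19.0363
  3        10.00         9.2860        27.8580
  4       510.00       462.0348     1,848.1393
  Σ                    490.5951     1,904.7897
P = 490.5951; D_Mac = 3.88261 half-year periods = 1.94131 yrs; D_mod = 1.89396 yrs.
DV01 ≈ 1.89396 × 490.5951 × 0.0001 = 0.092917.

A$0.0929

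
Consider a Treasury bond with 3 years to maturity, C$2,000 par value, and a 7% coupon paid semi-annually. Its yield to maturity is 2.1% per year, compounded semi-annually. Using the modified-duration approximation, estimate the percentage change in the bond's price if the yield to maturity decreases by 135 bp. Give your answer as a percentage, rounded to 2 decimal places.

Periodic yield y = 0.0105. Modified duration first:
  t   CF        PV=CF/(1+0.0105)^t    t·PV
  1        70.00        69.2726        69.2726
  2        70.00        68.5528       137.1057
  3        70.00        67.8405       203.5215
  4        70.00        67.1356       268.5423
  5        70.00        66.4380       332.1899
  6     2,070.00     1,944.2515    11,665.5089
  Σ                  2,283.4910    12,676.1410
P = 2,283.4910; D_Mac = 5.55121 half-year periods = 2.77561 yrs; D_mod = 2.77561/(1+0.0105) = 2.74676 yrs.
ΔP/P ≈ -D_mod · Δy = -2.74676 × (-0.0135) = +0.037081 = +3.7081%.

+3.71%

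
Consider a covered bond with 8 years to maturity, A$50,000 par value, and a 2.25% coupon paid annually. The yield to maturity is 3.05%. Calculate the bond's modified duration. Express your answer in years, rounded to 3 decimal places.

Periodic yield y = 0.0305. First find Macaulay duration:
  t   CF        PV=CF/(1+0.0305)^t    t·PV
  1     1,125.00     1,091.7031     1,091.7031
  2     1,125.00     1,059.3916     2,118.7832
  3     1,125.00     1,028.0365     3,084.1095
  4     1,125.00       997.6094     3,990.4376
  5     1,125.00       968.0829     4,840.4144
  6     1,125.00       939.4303     5,636.5816
  7     1,125.00       911.6257     6,381.3797
  8    51,125.00    40,202.1567   321,617.2536
  Σ                 47,198.0361   348,760.6628
P = 47,198.0361; Macaulay duration = 348,760.6628 / 47,198.0361 = 7.38930 years.
Modified duration = D_Mac / (1 + y) = 7.38930 / 1.0305 = 7.17060 years.

7.171 years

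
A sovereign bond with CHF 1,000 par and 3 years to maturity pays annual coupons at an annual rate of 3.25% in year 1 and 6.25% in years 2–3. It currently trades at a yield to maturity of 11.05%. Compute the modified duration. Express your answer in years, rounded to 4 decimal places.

Periodic yield y = 0.1105. First find Macaulay duration:
  t   CF        PV=CF/(1+0.1105)^t    t·PV
  1        32.50        29.2661        29.2661
  2        62.50        50.6807       101.3615
  3     1,062.50       775.8419     2,327.5258
  Σ                    855.7888     2,458.1534
P = 855.7888; Macaulay duration = 2,458.1534 / 855.7888 = 2.87238 years.
Modified duration = D_Mac / (1 + y) = 2.87238 / 1.1105 = 2.58657 years.

2.5866 years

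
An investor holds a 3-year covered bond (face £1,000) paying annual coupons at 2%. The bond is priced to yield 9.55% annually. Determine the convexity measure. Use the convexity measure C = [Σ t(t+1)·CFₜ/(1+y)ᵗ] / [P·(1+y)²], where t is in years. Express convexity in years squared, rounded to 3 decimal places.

9.709

With y = 0.0955:
  t   CF        PV=CF/(1+0.0955)^t    t·PV        t(t+1)·PV
  1        20.00        18.2565        18.2565          36.5130
  2        20.00        16.6650        33.3300          99.9900
  3     1,020.00       775.8237     2,327.4710       9,309.8841
  Σ                    810.7452     2,379.0575       9,446.3870
P = 810.7452.
Convexity = Σ t(t+1)·PV / [P·(1+y)²] = 9,446.3870 / (810.7452 × 1.200120) = 9.70860.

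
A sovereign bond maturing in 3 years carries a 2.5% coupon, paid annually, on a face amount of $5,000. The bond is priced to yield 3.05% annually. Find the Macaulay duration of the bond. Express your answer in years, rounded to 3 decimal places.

2.927 years

Periodic yield y = 0.0305. Discount each cash flow and weight by its year:
  t   CF        PV=CF/(1+0.0305)^t    t·PV
  1       125.00       121.3003       121.3003
  2       125.00       117.7102       235.4204
  3     5,125.00     4,683.2774    14,049.8322
  Σ                  4,922.2879    14,406.5529
Price P = Σ PV = 4,922.2879.
Macaulay duration = Σ(t·PV) / P = 14,406.5529 / 4,922.2879 = 2.92680 years.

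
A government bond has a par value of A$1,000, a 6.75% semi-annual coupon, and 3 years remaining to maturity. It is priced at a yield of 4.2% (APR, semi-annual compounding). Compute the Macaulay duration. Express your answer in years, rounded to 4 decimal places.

Periodic yield y = 0.021. Discount each cash flow and weight by its period:
  t   CF        PV=CF/(1+0.021)^t    t·PV
  1        33.75        33.0558        33.0558
  2        33.75        32.3759        64.7519
  3        33.75        31.7100        95.1301
  4        33.75        31.0578       124.2312
  5        33.75        30.4190       152.0950
  6     1,033.75       912.5592     5,475.3555
  Σ                  1,071.1778     5,944.6195
Price P = Σ PV = 1,071.1778.
Macaulay duration = Σ(t·PV) / P = 5,944.6195 / 1,071.1778 = 5.54961 half-year periods.
In years: 5.54961 / 2 = 2.77481 years.

2.7748 years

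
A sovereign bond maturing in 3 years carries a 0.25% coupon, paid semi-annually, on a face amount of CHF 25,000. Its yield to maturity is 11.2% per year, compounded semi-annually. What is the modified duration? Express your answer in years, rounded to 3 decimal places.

Periodic yield y = 0.056. First find Macaulay duration:
  t   CF        PV=CF/(1+0.056)^t    t·PV
  1        31.25        29.5928        29.5928
  2        31.25        28.0235        56.0470
  3        31.25        26.5374        79.6122
  4        31.25        25.1301       100.5204
  5        31.25        23.7975       118.9873
  6    25,031.25    18,050.9070   108,305.4420
  Σ                 18,183.9882   108,690.2016
P = 18,183.9882; Macaulay duration = 108,690.2016 / 18,183.9882 = 5.97725 half-year periods = 2.98862 years.
Modified duration = D_Mac / (1 + y) = 2.98862 / 1.056 = 2.83014 years.

2.830 years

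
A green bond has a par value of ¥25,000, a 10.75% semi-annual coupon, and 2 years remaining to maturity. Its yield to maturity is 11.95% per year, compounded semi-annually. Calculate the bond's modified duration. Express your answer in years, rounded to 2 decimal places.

Periodic yield y = 0.05975. First find Macaulay duration:
  t   CF        PV=CF/(1+0.05975)^t    t·PV
  1     1,343.75     1,267.9877     1,267.9877
  2     1,343.75     1,196.4970     2,392.9941
  3     1,343.75     1,129.0371     3,387.1112
  4    26,343.75    20,886.4146    83,545.6585
  Σ                 24,479.9365    90,593.7516
P = 24,479.9365; Macaulay duration = 90,593.7516 / 24,479.9365 = 3.70073 half-year periods = 1.85037 years.
Modified duration = D_Mac / (1 + y) = 1.85037 / 1.05975 = 1.74604 years.

1.75 years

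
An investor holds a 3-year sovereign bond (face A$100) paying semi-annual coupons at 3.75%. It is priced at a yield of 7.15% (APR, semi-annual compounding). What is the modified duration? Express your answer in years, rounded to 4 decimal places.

Periodic yield y = 0.03575. First find Macaulay duration:
  t   CF        PV=CF/(1+0.03575)^t    t·PV
  1        1.875         1.8103         1.8103
  2        1.875         1.7478         3.4956
  3        1.875         1.6875         5.0624
  4        1.875         1.6292         6.5169
  5        1.875         1.5730         7.8650
  6      101.875        82.5160       495.0958
  Σ                     90.9637       519.8459
P = 90.9637; Macaulay duration = 519.8459 / 90.9637 = 5.71487 half-year periods = 2.85744 years.
Modified duration = D_Mac / (1 + y) = 2.85744 / 1.03575 = 2.75881 years.

2.7588 years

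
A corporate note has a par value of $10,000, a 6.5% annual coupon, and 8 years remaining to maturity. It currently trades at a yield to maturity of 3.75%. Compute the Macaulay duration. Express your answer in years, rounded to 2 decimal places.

Periodic yield y = 0.0375. Discount each cash flow and weight by its year:
  t   CF        PV=CF/(1+0.0375)^t    t·PV
  1       650.00       626.5060       626.5060
  2       650.00       603.8612     1,207.7225
  3       650.00       582.0349     1,746.1048
  4       650.00       560.9975     2,243.9900
  5       650.00       540.7205     2,703.6025
  6       650.00       521.1764     3,127.0583
  7       650.00       502.3387     3,516.3708
  8    10,650.00     7,933.1335    63,465.0683
  Σ                 11,870.7688    78,636.4231
Price P = Σ PV = 11,870.7688.
Macaulay duration = Σ(t·PV) / P = 78,636.4231 / 11,870.7688 = 6.62437 years.

6.62 years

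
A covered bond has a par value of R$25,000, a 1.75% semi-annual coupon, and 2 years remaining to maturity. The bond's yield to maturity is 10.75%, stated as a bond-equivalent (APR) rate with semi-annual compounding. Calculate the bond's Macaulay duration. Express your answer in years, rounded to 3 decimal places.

1.971 years

Periodic yield y = 0.05375. Discount each cash flow and weight by its period:
  t   CF        PV=CF/(1+0.05375)^t    t·PV
  1       218.75       207.5919       207.5919
  2       218.75       197.0030       394.0060
  3       218.75       186.9542       560.8627
  4    25,218.75    20,453.7624    81,815.0494
  Σ                 21,045.3115    82,977.5101
Price P = Σ PV = 21,045.3115.
Macaulay duration = Σ(t·PV) / P = 82,977.5101 / 21,045.3115 = 3.94280 half-year periods.
In years: 3.94280 / 2 = 1.97140 years.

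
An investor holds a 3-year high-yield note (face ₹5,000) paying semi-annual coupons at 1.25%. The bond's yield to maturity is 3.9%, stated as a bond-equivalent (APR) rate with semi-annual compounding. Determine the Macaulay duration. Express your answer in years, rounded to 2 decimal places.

Periodic yield y = 0.0195. Discount each cash flow and weight by its period:
  t   CF        PV=CF/(1+0.0195)^t    t·PV
  1        31.25        30.6523        30.6523
  2        31.25        30.0660        60.1320
  3        31.25        29.4909        88.4728
  4        31.25        28.9268       115.7074
  5        31.25        28.3736       141.8678
  6     5,031.25     4,480.7686    26,884.6116
  Σ                  4,628.2782    27,321.4439
Price P = Σ PV = 4,628.2782.
Macaulay duration = Σ(t·PV) / P = 27,321.4439 / 4,628.2782 = 5.90316 half-year periods.
In years: 5.90316 / 2 = 2.95158 years.

2.95 years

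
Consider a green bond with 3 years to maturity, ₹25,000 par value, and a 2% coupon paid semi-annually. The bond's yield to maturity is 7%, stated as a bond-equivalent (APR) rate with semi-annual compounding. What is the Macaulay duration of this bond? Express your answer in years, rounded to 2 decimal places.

Periodic yield y = 0.035. Discount each cash flow and weight by its period:
  t   CF        PV=CF/(1+0.035)^t    t·PV
  1       250.00       241.5459       241.5459
  2       250.00       233.3777       466.7554
  3       250.00       225.4857       676.4570
  4       250.00       217.8606       871.4422
  5       250.00       210.4933     1,052.4665
  6    25,250.00    20,540.8913   123,245.3476
  Σ                 21,669.6544   126,554.0146
Price P = Σ PV = 21,669.6544.
Macaulay duration = Σ(t·PV) / P = 126,554.0146 / 21,669.6544 = 5.84015 half-year periods.
In years: 5.84015 / 2 = 2.92007 years.

2.92 years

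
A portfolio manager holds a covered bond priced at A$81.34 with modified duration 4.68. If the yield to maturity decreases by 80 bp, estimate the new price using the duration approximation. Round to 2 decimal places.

A$84.39

Duration approximation: ΔP/P ≈ -D_mod · Δy = -4.68 × (-0.008) = +0.037440.
New price ≈ 81.34 × (1 + 0.037440) = 84.3853696.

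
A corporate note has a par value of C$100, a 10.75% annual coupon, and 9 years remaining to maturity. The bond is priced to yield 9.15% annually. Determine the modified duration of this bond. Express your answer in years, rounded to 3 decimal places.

5.793 years

Periodic yield y = 0.0915. First find Macaulay duration:
  t   CF        PV=CF/(1+0.0915)^t    t·PV
  1        10.75         9.8488         9.8488
  2        10.75         9.0232        18.0464
  3        10.75         8.2668        24.8004
  4        10.75         7.5738        30.2952
  5        10.75         6.9389        34.6944
  6        10.75         6.3572        38.1432
  7        10.75         5.8243        40.7700
  8        10.75         5.3360        42.6883
  9       110.75        50.3651       453.2863
  Σ                    109.5342       692.5730
P = 109.5342; Macaulay duration = 692.5730 / 109.5342 = 6.32289 years.
Modified duration = D_Mac / (1 + y) = 6.32289 / 1.0915 = 5.79285 years.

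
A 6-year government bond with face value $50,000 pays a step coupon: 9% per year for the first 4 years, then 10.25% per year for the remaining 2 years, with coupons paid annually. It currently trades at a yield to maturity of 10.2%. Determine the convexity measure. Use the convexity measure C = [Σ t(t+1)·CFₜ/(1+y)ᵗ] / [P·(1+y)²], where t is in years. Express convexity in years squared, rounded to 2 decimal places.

With y = 0.102:
  t   CF        PV=CF/(1+0.102)^t    t·PV        t(t+1)·PV
  1     4,500.00     4,083.4846     4,083.4846       8,166.9691
  2     4,500.00     3,705.5214     7,411.0428      22,233.1283
  3     4,500.00     3,362.5421    10,087.6263      40,350.5052
  4     4,500.00     3,051.3086    12,205.2345      61,026.1724
  5     5,125.00     3,153.4496    15,767.2481      94,603.4886
  6    55,125.00    30,779.3210   184,675.9262   1,292,731.4833
  Σ                 48,135.6273   234,230.5624   1,519,111.7469
P = 48,135.6273.
Convexity = Σ t(t+1)·PV / [P·(1+y)²] = 1,519,111.7469 / (48,135.6273 × 1.214404) = 25.98722.

25.99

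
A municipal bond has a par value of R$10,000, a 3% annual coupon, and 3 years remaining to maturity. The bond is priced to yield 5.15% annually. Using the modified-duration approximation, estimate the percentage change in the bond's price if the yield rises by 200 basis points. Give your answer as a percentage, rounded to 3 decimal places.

Periodic yield y = 0.0515. Modified duration first:
  t   CF        PV=CF/(1+0.0515)^t    t·PV
  1       300.00       285.3067       285.3067
  2       300.00       271.3331       542.6661
  3    10,300.00     8,859.5037    26,578.5111
  Σ                  9,416.1435    27,406.4839
P = 9,416.1435; D_Mac = 2.91058 yrs; D_mod = 2.91058/(1+0.0515) = 2.76803 yrs.
ΔP/P ≈ -D_mod · Δy = -2.76803 × (+0.02) = -0.055361 = -5.5361%.

-5.536%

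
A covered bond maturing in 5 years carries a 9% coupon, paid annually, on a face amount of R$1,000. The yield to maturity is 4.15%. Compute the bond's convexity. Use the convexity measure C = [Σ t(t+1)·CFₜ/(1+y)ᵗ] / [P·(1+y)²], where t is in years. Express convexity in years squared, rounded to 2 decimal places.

With y = 0.0415:
  t   CF        PV=CF/(1+0.0415)^t    t·PV        t(t+1)·PV
  1        90.00        86.4138        86.4138         172.8277
  2        90.00        82.9705       165.9411         497.8233
  3        90.00        79.6645       238.9934         955.9737
  4        90.00        76.4901       305.9605       1,529.8026
  5     1,090.00       889.4676     4,447.3379      26,684.0276
  Σ                  1,215.0066     5,244.6468      29,840.4549
P = 1,215.0066.
Convexity = Σ t(t+1)·PV / [P·(1+y)²] = 29,840.4549 / (1,215.0066 × 1.084722) = 22.64166.

22.64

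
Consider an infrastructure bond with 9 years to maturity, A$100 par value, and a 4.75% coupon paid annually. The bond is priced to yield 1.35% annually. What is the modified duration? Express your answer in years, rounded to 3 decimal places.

7.625 years

Periodic yield y = 0.0135. First find Macaulay duration:
  t   CF        PV=CF/(1+0.0135)^t    t·PV
  1         4.75         4.6867         4.6867
  2         4.75         4.6243         9.2486
  3         4.75         4.5627        13.6881
  4         4.75         4.5019        18.0077
  5         4.75         4.4420        22.2098
  6         4.75         4.3828        26.2968
  7         4.75         4.3244        30.2709
  8         4.75         4.2668        34.1345
  9       104.75        92.8411       835.5699
  Σ                    128.6327       994.1130
P = 128.6327; Macaulay duration = 994.1130 / 128.6327 = 7.72830 years.
Modified duration = D_Mac / (1 + y) = 7.72830 / 1.0135 = 7.62536 years.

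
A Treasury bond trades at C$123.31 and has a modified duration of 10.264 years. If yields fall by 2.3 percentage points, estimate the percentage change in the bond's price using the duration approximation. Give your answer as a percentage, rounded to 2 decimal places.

Duration approximation: ΔP/P ≈ -D_mod · Δy = -10.264 × (-0.023) = +0.236072.
As a percentage: +23.6072%.

+23.61%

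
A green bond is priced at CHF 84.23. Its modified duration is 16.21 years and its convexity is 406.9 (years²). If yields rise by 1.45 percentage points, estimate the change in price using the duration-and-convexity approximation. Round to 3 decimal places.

Duration effect: -D_mod·Δy = -16.21 × (+0.0145) = -0.235045
Convexity effect: ½·C·(Δy)² = 0.5 × 406.9 × (0.0145)² = +0.0427753625
ΔP/P ≈ -0.235045 + 0.0427753625 = -0.1922696375
ΔP ≈ 84.23 × (-0.1922696375) = -16.194871566625.

-CHF 16.195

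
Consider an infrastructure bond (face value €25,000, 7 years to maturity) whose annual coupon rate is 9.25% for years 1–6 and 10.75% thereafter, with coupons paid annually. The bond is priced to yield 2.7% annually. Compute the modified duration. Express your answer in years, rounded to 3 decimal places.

5.579 years

Periodic yield y = 0.027. First find Macaulay duration:
  t   CF        PV=CF/(1+0.027)^t    t·PV
  1     2,312.50     2,251.7040     2,251.7040
  2     2,312.50     2,192.5063     4,385.0126
  3     2,312.50     2,134.8650     6,404.5949
  4     2,312.50     2,078.7390     8,314.9561
  5     2,312.50     2,024.0886    10,120.4431
  6     2,312.50     1,970.8750    11,825.2500
  7    27,687.50    22,976.8579   160,838.0053
  Σ                 35,629.6358   204,139.9660
P = 35,629.6358; Macaulay duration = 204,139.9660 / 35,629.6358 = 5.72950 years.
Modified duration = D_Mac / (1 + y) = 5.72950 / 1.027 = 5.57887 years.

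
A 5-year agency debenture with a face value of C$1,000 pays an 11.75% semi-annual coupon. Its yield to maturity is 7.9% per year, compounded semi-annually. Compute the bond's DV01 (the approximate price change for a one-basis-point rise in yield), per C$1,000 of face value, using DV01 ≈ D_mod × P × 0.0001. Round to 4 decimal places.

Periodic yield y = 0.0395.
  t   CF        PV=CF/(1+0.0395)^t    t·PV
  1        58.75        56.5176        56.5176
  2        58.75        54.3699       108.7399
  3        58.75        52.3039       156.9118
  4        58.75        50.3164       201.2658
  5        58.75        48.4045       242.0223
  6        58.75        46.5651       279.3908
  7        58.75        44.7957       313.5700
  8        58.75        43.0935       344.7481
  9        58.75        41.4560       373.1040
  10    1,058.75       718.7014     7,187.0139
  Σ                  1,156.5241     9,263.2842
P = 1,156.5241; D_Mac = 8.00959 half-year periods = 4.00480 yrs; D_mod = 3.85262 yrs.
DV01 ≈ 3.85262 × 1,156.5241 × 0.0001 = 0.445564.

C$0.4456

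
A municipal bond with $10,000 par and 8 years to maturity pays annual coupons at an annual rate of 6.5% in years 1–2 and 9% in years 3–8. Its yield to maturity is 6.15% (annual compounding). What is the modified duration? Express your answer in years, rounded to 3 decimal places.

Periodic yield y = 0.0615. First find Macaulay duration:
  t   CF        PV=CF/(1+0.0615)^t    t·PV
  1       650.00       612.3410       612.3410
  2       650.00       576.8639     1,153.7278
  3       900.00       752.4584     2,257.3753
  4       900.00       708.8633     2,835.4534
  5       900.00       667.7940     3,338.9700
  6       900.00       629.1041     3,774.6246
  7       900.00       592.6558     4,148.5904
  8    10,900.00     6,761.8652    54,094.9218
  Σ                 11,301.9458    72,216.0043
P = 11,301.9458; Macaulay duration = 72,216.0043 / 11,301.9458 = 6.38970 years.
Modified duration = D_Mac / (1 + y) = 6.38970 / 1.0615 = 6.01950 years.

6.019 years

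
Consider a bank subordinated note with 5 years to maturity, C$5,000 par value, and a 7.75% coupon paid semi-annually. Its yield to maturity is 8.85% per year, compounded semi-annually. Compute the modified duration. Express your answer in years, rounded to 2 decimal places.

4.04 years

Periodic yield y = 0.04425. First find Macaulay duration:
  t   CF        PV=CF/(1+0.04425)^t    t·PV
  1       193.75       185.5399       185.5399
  2       193.75       177.6776       355.3553
  3       193.75       170.1486       510.4457
  4       193.75       162.9385       651.7541
  5       193.75       156.0340       780.1701
  6       193.75       149.4221       896.5325
  7       193.75       143.0903     1,001.6324
  8       193.75       137.0269     1,096.2152
  9       193.75       131.2204     1,180.9836
  10    5,193.75     3,368.4973    33,684.9729
  Σ                  4,781.5956    40,343.6016
P = 4,781.5956; Macaulay duration = 40,343.6016 / 4,781.5956 = 8.43727 half-year periods = 4.21863 years.
Modified duration = D_Mac / (1 + y) = 4.21863 / 1.04425 = 4.03987 years.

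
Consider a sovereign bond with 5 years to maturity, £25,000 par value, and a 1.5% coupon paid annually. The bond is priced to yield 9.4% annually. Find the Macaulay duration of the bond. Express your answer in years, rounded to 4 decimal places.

Periodic yield y = 0.094. Discount each cash flow and weight by its year:
  t   CF        PV=CF/(1+0.094)^t    t·PV
  1       375.00       342.7788       342.7788
  2       375.00       313.3261       626.6523
  3       375.00       286.4041       859.2124
  4       375.00       261.7954     1,047.1815
  5    25,375.00    16,192.7064    80,963.5319
  Σ                 17,397.0108    83,839.3569
Price P = Σ PV = 17,397.0108.
Macaulay duration = Σ(t·PV) / P = 83,839.3569 / 17,397.0108 = 4.81918 years.

4.8192 years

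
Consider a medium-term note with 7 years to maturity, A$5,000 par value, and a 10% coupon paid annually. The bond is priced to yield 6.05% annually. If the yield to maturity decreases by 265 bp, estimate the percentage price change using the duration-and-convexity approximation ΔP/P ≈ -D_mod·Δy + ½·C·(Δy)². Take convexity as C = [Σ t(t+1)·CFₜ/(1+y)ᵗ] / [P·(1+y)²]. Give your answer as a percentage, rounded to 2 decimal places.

+15.06%

With y = 0.0605:
  t   CF        PV=CF/(1+0.0605)^t    t·PV        t(t+1)·PV
  1       500.00       471.4757       471.4757         942.9514
  2       500.00       444.5787       889.1574       2,667.4722
  3       500.00       419.2161     1,257.6484       5,030.5936
  4       500.00       395.3005     1,581.2018       7,906.0091
  5       500.00       372.7491     1,863.7457      11,182.4739
  6       500.00       351.4843     2,108.9060      14,762.3418
  7     5,500.00     3,645.7592    25,520.3143     204,162.5148
  Σ                  6,100.5637    33,692.4493     246,654.3569
P = 6,100.5637; D_Mac = 5.52284 yrs; D_mod = 5.20777 yrs; C = 35.94988.
Duration effect: -5.20777 × (-0.0265) = +0.138006
Convexity effect: 0.5 × 35.94988 × (-0.0265)² = +0.0126229
ΔP/P ≈ +0.138006 + 0.0126229 = +0.150629 = +15.0629%.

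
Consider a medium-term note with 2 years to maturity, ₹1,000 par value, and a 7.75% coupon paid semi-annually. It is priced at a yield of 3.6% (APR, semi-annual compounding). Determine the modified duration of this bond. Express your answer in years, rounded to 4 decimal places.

Periodic yield y = 0.018. First find Macaulay duration:
  t   CF        PV=CF/(1+0.018)^t    t·PV
  1        38.75        38.0648        38.0648
  2        38.75        37.3918        74.7836
  3        38.75        36.7306       110.1919
  4     1,038.75       967.2081     3,868.8324
  Σ                  1,079.3953     4,091.8727
P = 1,079.3953; Macaulay duration = 4,091.8727 / 1,079.3953 = 3.79089 half-year periods = 1.89545 years.
Modified duration = D_Mac / (1 + y) = 1.89545 / 1.018 = 1.86193 years.

1.8619 years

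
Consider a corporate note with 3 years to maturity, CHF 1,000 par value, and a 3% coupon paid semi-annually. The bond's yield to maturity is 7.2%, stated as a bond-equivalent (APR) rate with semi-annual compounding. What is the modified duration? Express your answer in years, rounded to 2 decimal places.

2.78 years

Periodic yield y = 0.036. First find Macaulay duration:
  t   CF        PV=CF/(1+0.036)^t    t·PV
  1        15.00        14.4788        14.4788
  2        15.00        13.9756        27.9513
  3        15.00        13.4900        40.4700
  4        15.00        13.0212        52.0849
  5        15.00        12.5688        62.8438
  6     1,015.00       820.9326     4,925.5957
  Σ                    888.4670     5,123.4245
P = 888.4670; Macaulay duration = 5,123.4245 / 888.4670 = 5.76659 half-year periods = 2.88329 years.
Modified duration = D_Mac / (1 + y) = 2.88329 / 1.036 = 2.78310 years.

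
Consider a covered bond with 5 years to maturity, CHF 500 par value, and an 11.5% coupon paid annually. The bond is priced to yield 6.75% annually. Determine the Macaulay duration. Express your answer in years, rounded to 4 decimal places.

Periodic yield y = 0.0675. Discount each cash flow and weight by its year:
  t   CF        PV=CF/(1+0.0675)^t    t·PV
  1        57.50        53.8642        53.8642
  2        57.50        50.4582       100.9165
  3        57.50        47.2677       141.8030
  4        57.50        44.2788       177.1154
  5       557.50       402.1661     2,010.8305
  Σ                    598.0350     2,484.5295
Price P = Σ PV = 598.0350.
Macaulay duration = Σ(t·PV) / P = 2,484.5295 / 598.0350 = 4.15449 years.

4.1545 years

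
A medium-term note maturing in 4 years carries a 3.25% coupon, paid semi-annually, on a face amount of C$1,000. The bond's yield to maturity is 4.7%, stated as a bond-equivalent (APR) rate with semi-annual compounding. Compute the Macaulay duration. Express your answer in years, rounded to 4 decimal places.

Periodic yield y = 0.0235. Discount each cash flow and weight by its period:
  t   CF        PV=CF/(1+0.0235)^t    t·PV
  1        16.25        15.8769        15.8769
  2        16.25        15.5124        31.0247
  3        16.25        15.1562        45.4685
  4        16.25        14.8082        59.2328
  5        16.25        14.4682        72.3409
  6        16.25        14.1360        84.8160
  7        16.25        13.8114        96.6800
  8     1,016.25       843.9132     6,751.3056
  Σ                    947.6824     7,156.7454
Price P = Σ PV = 947.6824.
Macaulay duration = Σ(t·PV) / P = 7,156.7454 / 947.6824 = 7.55184 half-year periods.
In years: 7.55184 / 2 = 3.77592 years.

3.7759 years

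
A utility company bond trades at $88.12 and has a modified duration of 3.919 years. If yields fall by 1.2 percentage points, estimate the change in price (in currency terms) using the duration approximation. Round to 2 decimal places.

+$4.14

Duration approximation: ΔP/P ≈ -D_mod · Δy = -3.919 × (-0.012) = +0.047028.
ΔP ≈ 88.12 × (+0.047028) = +4.14410736.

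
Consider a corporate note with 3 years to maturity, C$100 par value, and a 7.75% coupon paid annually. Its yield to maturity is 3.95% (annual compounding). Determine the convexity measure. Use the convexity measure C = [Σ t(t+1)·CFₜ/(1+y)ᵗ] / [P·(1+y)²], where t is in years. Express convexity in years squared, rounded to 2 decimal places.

10.12

With y = 0.0395:
  t   CF        PV=CF/(1+0.0395)^t    t·PV        t(t+1)·PV
  1         7.75         7.4555         7.4555          14.9110
  2         7.75         7.1722        14.3444          43.0332
  3       107.75        95.9276       287.7829       1,151.1318
  Σ                    110.5554       309.5829       1,209.0760
P = 110.5554.
Convexity = Σ t(t+1)·PV / [P·(1+y)²] = 1,209.0760 / (110.5554 × 1.080560) = 10.12103.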